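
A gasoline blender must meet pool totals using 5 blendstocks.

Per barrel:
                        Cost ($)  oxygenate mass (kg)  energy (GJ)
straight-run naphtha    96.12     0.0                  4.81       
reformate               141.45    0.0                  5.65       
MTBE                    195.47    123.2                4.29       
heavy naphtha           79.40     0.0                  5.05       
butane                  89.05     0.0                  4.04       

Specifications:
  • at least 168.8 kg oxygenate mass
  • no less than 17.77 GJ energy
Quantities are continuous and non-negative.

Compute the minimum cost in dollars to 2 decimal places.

$454.80

Let x1 = barrels of straight-run naphtha, x2 = barrels of reformate, x3 = barrels of MTBE, x4 = barrels of heavy naphtha, x5 = barrels of butane.
min 96.12x1 + 141.45x2 + 195.47x3 + 79.4x4 + 89.05x5 s.t.:
  123.2x3 ≥ 168.8   (oxygenate mass)
  4.81x1 + 5.65x2 + 4.29x3 + 5.05x4 + 4.04x5 ≥ 17.77   (energy)
  x1, x2, x3, x4, x5 ≥ 0.
The optimal basis is {MTBE, heavy naphtha}; straight-run naphtha, reformate, butane drop out. The oxygenate mass and energy requirements are met with equality.
That vertex is x3 = 1.37013, x4 = 2.35488.
Total cost: 195.47·1.37013 + 79.4·2.35488 = 454.7968.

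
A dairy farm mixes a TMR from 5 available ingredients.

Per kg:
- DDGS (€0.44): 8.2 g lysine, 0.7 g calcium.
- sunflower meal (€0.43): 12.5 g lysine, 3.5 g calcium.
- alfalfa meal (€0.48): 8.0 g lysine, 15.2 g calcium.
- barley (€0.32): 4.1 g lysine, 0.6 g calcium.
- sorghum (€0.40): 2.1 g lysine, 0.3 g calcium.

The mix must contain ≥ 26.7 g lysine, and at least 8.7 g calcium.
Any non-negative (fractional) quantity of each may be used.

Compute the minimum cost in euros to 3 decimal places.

Treat it as an LP. Let x1 = kg of DDGS, x2 = kg of sunflower meal, x3 = kg of alfalfa meal, x4 = kg of barley, x5 = kg of sorghum.
min 0.44x1 + 0.43x2 + 0.48x3 + 0.32x4 + 0.4x5 with:
  8.2x1 + 12.5x2 + 8x3 + 4.1x4 + 2.1x5 ≥ 26.7   (lysine)
  0.7x1 + 3.5x2 + 15.2x3 + 0.6x4 + 0.3x5 ≥ 8.7   (calcium)
  x1, x2, x3, x4, x5 ≥ 0.
The minimum-cost mix takes nothing from DDGS, barley, sorghum — only sunflower meal, alfalfa meal. The lysine and calcium requirements are met with equality.
Optimal quantities: sunflower meal = 2.076 kg, alfalfa meal = 0.09444 kg.
Cost = 0.43·2.076 + 0.48·0.09444 = 0.93801.

€0.938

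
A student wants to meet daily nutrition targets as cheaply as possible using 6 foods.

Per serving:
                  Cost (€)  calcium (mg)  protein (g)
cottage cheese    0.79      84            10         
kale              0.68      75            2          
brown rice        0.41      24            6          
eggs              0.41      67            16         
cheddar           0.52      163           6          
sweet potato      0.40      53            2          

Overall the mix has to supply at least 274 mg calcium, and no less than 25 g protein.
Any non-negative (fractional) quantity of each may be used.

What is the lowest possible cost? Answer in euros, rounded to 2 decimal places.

Let x1 = servings of cottage cheese, x2 = servings of kale, x3 = servings of brown rice, x4 = servings of eggs, x5 = servings of cheddar, x6 = servings of sweet potato.
min 0.79x1 + 0.68x2 + 0.41x3 + 0.41x4 + 0.52x5 + 0.4x6 s.t.:
  84x1 + 75x2 + 24x3 + 67x4 + 163x5 + 53x6 ≥ 274   (calcium)
  10x1 + 2x2 + 6x3 + 16x4 + 6x5 + 2x6 ≥ 25   (protein)
  x1, x2, x3, x4, x5, x6 ≥ 0.
The optimal basis is {eggs, cheddar}; cottage cheese, kale, brown rice, sweet potato drop out. The calcium and protein requirements are met with equality.
So eggs = 1.102 servings, cheddar = 1.228 servings.
Hence cost = 0.41·1.102 + 0.52·1.228 = €1.0904.

€1.09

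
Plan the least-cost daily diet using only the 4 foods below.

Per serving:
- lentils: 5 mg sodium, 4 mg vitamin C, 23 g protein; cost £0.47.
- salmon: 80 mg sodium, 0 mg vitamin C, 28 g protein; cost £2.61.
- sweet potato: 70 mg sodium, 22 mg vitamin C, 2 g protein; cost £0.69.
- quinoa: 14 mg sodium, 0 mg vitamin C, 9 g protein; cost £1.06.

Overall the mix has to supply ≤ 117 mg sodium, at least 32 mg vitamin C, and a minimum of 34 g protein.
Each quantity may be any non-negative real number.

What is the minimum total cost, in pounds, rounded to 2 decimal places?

Let x1 = servings of lentils, x2 = servings of salmon, x3 = servings of sweet potato, x4 = servings of quinoa.
Minimise 0.47x1 + 2.61x2 + 0.69x3 + 1.06x4 subject to:
  5x1 + 80x2 + 70x3 + 14x4 ≤ 117   (sodium)
  4x1 + 22x3 ≥ 32   (vitamin C)
  23x1 + 28x2 + 2x3 + 9x4 ≥ 34   (protein)
  x1, x2, x3, x4 ≥ 0.
The cheapest feasible vertex uses only lentils, sweet potato; salmon, quinoa are not used. Binding constraints: vitamin C and protein.
So lentils = 1.373 servings, sweet potato = 1.205 servings.
Objective = 0.47·1.373 + 0.69·1.205 = 1.4768.

£1.48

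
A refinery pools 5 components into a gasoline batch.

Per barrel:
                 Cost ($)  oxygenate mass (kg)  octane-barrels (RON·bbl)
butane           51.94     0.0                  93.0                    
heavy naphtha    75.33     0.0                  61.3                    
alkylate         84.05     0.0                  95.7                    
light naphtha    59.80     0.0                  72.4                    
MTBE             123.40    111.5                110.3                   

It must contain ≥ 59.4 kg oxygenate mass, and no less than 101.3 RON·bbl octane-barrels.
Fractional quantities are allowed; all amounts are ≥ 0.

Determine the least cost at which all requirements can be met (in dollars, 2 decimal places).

$89.50

Treat it as an LP. Let x1 = barrels of butane, x2 = barrels of heavy naphtha, x3 = barrels of alkylate, x4 = barrels of light naphtha, x5 = barrels of MTBE.
Minimize 51.94x1 + 75.33x2 + 84.05x3 + 59.8x4 + 123.4x5 s.t.:
  111.5x5 ≥ 59.4   (oxygenate mass)
  93x1 + 61.3x2 + 95.7x3 + 72.4x4 + 110.3x5 ≥ 101.3   (octane-barrels)
  x1, x2, x3, x4, x5 ≥ 0.
The cheapest feasible vertex uses only butane, MTBE; heavy naphtha, alkylate, light naphtha are not used. The oxygenate mass and octane-barrels requirements are met with equality.
Solving gives x1 = 0.45741, x5 = 0.53274.
Cost = 51.94·0.45741 + 123.4·0.53274 = 89.4980.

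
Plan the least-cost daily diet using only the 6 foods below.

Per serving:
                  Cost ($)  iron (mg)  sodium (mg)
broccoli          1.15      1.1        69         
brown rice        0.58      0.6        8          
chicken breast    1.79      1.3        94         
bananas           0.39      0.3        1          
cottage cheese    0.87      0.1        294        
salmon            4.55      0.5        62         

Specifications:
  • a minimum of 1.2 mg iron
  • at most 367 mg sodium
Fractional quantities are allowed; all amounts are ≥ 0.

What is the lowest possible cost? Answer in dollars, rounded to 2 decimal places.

$1.16

Let x1 = servings of broccoli, x2 = servings of brown rice, x3 = servings of chicken breast, x4 = servings of bananas, x5 = servings of cottage cheese, x6 = servings of salmon.
min 1.15x1 + 0.58x2 + 1.79x3 + 0.39x4 + 0.87x5 + 4.55x6 subject to:
  1.1x1 + 0.6x2 + 1.3x3 + 0.3x4 + 0.1x5 + 0.5x6 ≥ 1.2   (iron)
  69x1 + 8x2 + 94x3 + 1x4 + 294x5 + 62x6 ≤ 367   (sodium)
  x1, x2, x3, x4, x5, x6 ≥ 0.
The minimum-cost mix takes nothing from broccoli, chicken breast, bananas, cottage cheese, salmon — only brown rice. The iron requirement is met with equality.
So brown rice = 2 servings.
Total cost: 0.58·2 = 1.1600.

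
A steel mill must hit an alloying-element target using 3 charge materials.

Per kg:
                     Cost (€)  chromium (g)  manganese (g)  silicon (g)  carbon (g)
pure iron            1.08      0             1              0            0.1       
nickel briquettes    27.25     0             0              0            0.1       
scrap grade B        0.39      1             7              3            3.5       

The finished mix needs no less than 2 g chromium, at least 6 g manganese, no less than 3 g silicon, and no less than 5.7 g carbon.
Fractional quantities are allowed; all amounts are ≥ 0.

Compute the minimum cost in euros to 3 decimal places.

€0.780

Let x1 = kg of pure iron, x2 = kg of nickel briquettes, x3 = kg of scrap grade B.
min 1.08x1 + 27.25x2 + 0.39x3 subject to:
  1x3 ≥ 2   (chromium)
  1x1 + 7x3 ≥ 6   (manganese)
  3x3 ≥ 3   (silicon)
  0.1x1 + 0.1x2 + 3.5x3 ≥ 5.7   (carbon)
  x1, x2, x3 ≥ 0.
The cheapest feasible vertex uses only scrap grade B; pure iron, nickel briquettes are not used. There the chromium constraint is tight.
Optimal quantities: scrap grade B = 2 kg.
Cost = 0.39·2 = 0.78000.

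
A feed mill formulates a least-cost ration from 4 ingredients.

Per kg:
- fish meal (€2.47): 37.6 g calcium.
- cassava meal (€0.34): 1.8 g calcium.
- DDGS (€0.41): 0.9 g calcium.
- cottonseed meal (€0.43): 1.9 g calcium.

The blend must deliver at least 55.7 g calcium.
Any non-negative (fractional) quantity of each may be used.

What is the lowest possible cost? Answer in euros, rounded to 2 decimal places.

Let x1 = kg of fish meal, x2 = kg of cassava meal, x3 = kg of DDGS, x4 = kg of cottonseed meal.
Minimize 2.47x1 + 0.34x2 + 0.41x3 + 0.43x4 s.t.:
  37.6x1 + 1.8x2 + 0.9x3 + 1.9x4 ≥ 55.7   (calcium)
  x1, x2, x3, x4 ≥ 0.
At the optimum only fish meal is positive (cassava meal, DDGS, cottonseed meal = 0). The calcium requirement is met with equality.
Solving gives x1 = 1.481.
Objective = 2.47·1.481 = 3.6581.

€3.66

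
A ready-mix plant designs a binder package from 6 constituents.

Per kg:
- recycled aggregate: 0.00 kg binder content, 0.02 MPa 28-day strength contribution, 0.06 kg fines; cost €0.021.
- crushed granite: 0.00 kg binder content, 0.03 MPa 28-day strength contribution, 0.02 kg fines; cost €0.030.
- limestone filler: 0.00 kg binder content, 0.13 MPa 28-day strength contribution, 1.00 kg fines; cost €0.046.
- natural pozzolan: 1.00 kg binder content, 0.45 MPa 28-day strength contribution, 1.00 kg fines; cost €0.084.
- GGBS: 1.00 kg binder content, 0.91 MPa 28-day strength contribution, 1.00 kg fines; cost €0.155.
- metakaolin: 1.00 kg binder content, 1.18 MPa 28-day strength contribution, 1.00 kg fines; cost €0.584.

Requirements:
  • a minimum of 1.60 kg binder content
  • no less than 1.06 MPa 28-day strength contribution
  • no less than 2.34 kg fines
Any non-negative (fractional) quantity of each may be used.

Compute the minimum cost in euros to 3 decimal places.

€0.198

Set it up as a linear program. Let x1 = kg of recycled aggregate, x2 = kg of crushed granite, x3 = kg of limestone filler, x4 = kg of natural pozzolan, x5 = kg of GGBS, x6 = kg of metakaolin.
Minimise 0.021x1 + 0.03x2 + 0.046x3 + 0.084x4 + 0.155x5 + 0.584x6 s.t.:
  1x4 + 1x5 + 1x6 ≥ 1.6   (binder content)
  0.02x1 + 0.03x2 + 0.13x3 + 0.45x4 + 0.91x5 + 1.18x6 ≥ 1.06   (28-day strength contribution)
  0.06x1 + 0.02x2 + 1x3 + 1x4 + 1x5 + 1x6 ≥ 2.34   (fines)
  x1, x2, x3, x4, x5, x6 ≥ 0.
At the optimum only natural pozzolan, GGBS are positive (recycled aggregate, crushed granite, limestone filler, metakaolin = 0). There the 28-day strength contribution and fines constraints are tight.
Optimal quantities: natural pozzolan = 2.325 kg, GGBS = 0.01522 kg.
Total cost: 0.084·2.325 + 0.155·0.01522 = 0.19766.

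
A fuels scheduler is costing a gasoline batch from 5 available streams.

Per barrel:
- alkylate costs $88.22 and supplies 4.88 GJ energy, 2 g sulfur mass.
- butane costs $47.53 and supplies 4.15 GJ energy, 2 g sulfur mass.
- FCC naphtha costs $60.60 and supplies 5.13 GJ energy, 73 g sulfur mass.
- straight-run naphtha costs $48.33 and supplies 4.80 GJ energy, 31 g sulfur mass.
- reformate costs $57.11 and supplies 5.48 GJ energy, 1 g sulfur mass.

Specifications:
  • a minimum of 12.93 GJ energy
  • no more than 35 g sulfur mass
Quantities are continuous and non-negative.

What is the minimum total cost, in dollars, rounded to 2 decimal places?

$132.92

Set it up as a linear program. Let x1 = barrels of alkylate, x2 = barrels of butane, x3 = barrels of FCC naphtha, x4 = barrels of straight-run naphtha, x5 = barrels of reformate.
Minimise 88.22x1 + 47.53x2 + 60.6x3 + 48.33x4 + 57.11x5 with:
  4.88x1 + 4.15x2 + 5.13x3 + 4.8x4 + 5.48x5 ≥ 12.93   (energy)
  2x1 + 2x2 + 73x3 + 31x4 + 1x5 ≤ 35   (sulfur mass)
  x1, x2, x3, x4, x5 ≥ 0.
At the optimum only straight-run naphtha, reformate are positive (alkylate, butane, FCC naphtha = 0). Binding constraints: energy and sulfur mass.
So straight-run naphtha = 1.08354 barrels, reformate = 1.41041 barrels.
Objective = 48.33·1.08354 + 57.11·1.41041 = 132.9160.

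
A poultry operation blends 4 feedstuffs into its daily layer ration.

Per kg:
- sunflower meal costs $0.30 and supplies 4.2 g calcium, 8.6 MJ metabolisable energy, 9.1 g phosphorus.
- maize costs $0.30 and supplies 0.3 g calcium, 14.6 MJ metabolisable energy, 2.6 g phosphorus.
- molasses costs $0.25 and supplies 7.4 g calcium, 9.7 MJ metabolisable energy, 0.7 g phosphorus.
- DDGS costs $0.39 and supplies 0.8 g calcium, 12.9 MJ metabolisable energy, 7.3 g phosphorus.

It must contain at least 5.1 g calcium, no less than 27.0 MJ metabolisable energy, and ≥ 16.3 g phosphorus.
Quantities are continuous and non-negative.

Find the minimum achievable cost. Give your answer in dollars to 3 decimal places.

This is a linear program. Let x1 = kg of sunflower meal, x2 = kg of maize, x3 = kg of molasses, x4 = kg of DDGS.
Minimize 0.3x1 + 0.3x2 + 0.25x3 + 0.39x4 subject to:
  4.2x1 + 0.3x2 + 7.4x3 + 0.8x4 ≥ 5.1   (calcium)
  8.6x1 + 14.6x2 + 9.7x3 + 12.9x4 ≥ 27   (metabolisable energy)
  9.1x1 + 2.6x2 + 0.7x3 + 7.3x4 ≥ 16.3   (phosphorus)
  x1, x2, x3, x4 ≥ 0.
At the optimum only sunflower meal, maize are positive (molasses, DDGS = 0). The metabolisable energy and phosphorus requirements are met with equality.
That vertex is x1 = 1.518, x2 = 0.9549.
Objective = 0.3·1.518 + 0.3·0.9549 = 0.74187.

$0.742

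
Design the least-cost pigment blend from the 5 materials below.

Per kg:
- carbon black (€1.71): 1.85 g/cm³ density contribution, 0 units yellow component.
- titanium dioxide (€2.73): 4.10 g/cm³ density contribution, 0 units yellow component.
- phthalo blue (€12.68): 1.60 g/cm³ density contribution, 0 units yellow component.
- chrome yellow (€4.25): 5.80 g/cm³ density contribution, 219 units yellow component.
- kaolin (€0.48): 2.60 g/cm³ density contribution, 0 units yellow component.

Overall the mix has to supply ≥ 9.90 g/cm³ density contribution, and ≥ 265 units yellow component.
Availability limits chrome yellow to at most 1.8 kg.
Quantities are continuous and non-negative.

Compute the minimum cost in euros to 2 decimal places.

€5.67

Let x1 = kg of carbon black, x2 = kg of titanium dioxide, x3 = kg of phthalo blue, x4 = kg of chrome yellow, x5 = kg of kaolin.
Minimise 1.71x1 + 2.73x2 + 12.68x3 + 4.25x4 + 0.48x5 subject to:
  1.85x1 + 4.1x2 + 1.6x3 + 5.8x4 + 2.6x5 ≥ 9.9   (density contribution)
  219x4 ≥ 265   (yellow component)
  x4 ≤ 1.8
  x1, x2, x3, x4, x5 ≥ 0.
At the optimum only chrome yellow, kaolin are positive (carbon black, titanium dioxide, phthalo blue = 0). There the density contribution and yellow component constraints are tight.
Solving gives x4 = 1.21, x5 = 1.108.
Total cost: 4.25·1.21 + 0.48·1.108 = 5.6743.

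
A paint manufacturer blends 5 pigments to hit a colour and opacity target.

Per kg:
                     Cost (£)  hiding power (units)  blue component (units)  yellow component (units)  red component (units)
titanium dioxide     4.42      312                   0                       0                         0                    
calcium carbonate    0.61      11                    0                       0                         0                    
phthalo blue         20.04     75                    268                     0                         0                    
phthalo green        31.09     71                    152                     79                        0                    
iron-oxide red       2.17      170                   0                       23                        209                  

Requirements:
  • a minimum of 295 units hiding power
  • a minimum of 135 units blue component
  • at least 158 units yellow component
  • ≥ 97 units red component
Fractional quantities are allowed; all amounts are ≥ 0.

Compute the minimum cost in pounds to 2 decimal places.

£25.00

Let x1 = kg of titanium dioxide, x2 = kg of calcium carbonate, x3 = kg of phthalo blue, x4 = kg of phthalo green, x5 = kg of iron-oxide red.
Minimize 4.42x1 + 0.61x2 + 20.04x3 + 31.09x4 + 2.17x5 subject to:
  312x1 + 11x2 + 75x3 + 71x4 + 170x5 ≥ 295   (hiding power)
  268x3 + 152x4 ≥ 135   (blue component)
  79x4 + 23x5 ≥ 158   (yellow component)
  209x5 ≥ 97   (red component)
  x1, x2, x3, x4, x5 ≥ 0.
The cheapest feasible vertex uses only phthalo blue, iron-oxide red; titanium dioxide, calcium carbonate, phthalo green are not used. Binding constraints: blue component and yellow component.
That vertex is x3 = 0.5037, x5 = 6.87.
Objective = 20.04·0.5037 + 2.17·6.87 = 25.0020.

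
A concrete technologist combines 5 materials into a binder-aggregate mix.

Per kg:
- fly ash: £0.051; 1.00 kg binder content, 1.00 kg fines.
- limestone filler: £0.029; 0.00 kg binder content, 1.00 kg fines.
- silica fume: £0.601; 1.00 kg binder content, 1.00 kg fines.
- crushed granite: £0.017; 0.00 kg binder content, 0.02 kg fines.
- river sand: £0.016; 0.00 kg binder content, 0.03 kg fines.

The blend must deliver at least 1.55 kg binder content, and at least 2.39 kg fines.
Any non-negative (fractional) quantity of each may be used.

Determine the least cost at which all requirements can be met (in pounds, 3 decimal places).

This is a linear program. Let x1 = kg of fly ash, x2 = kg of limestone filler, x3 = kg of silica fume, x4 = kg of crushed granite, x5 = kg of river sand.
min 0.051x1 + 0.029x2 + 0.601x3 + 0.017x4 + 0.016x5 subject to:
  1x1 + 1x3 ≥ 1.55   (binder content)
  1x1 + 1x2 + 1x3 + 0.02x4 + 0.03x5 ≥ 2.39   (fines)
  x1, x2, x3, x4, x5 ≥ 0.
The cheapest feasible vertex uses only fly ash, limestone filler; silica fume, crushed granite, river sand are not used. There the binder content and fines constraints are tight.
Solving gives x1 = 1.55, x2 = 0.84.
Objective = 0.051·1.55 + 0.029·0.84 = 0.10341.

£0.103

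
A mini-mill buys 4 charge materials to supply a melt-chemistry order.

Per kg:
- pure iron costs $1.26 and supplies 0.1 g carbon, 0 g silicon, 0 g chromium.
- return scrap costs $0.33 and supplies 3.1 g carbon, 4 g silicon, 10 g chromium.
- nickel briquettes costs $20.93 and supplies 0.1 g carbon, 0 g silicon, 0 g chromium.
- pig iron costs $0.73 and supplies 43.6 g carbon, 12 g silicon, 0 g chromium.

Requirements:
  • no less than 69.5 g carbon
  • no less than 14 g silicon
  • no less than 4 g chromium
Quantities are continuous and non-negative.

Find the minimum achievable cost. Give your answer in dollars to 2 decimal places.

$1.27

This is a linear program. Let x1 = kg of pure iron, x2 = kg of return scrap, x3 = kg of nickel briquettes, x4 = kg of pig iron.
Minimise 1.26x1 + 0.33x2 + 20.93x3 + 0.73x4 with:
  0.1x1 + 3.1x2 + 0.1x3 + 43.6x4 ≥ 69.5   (carbon)
  4x2 + 12x4 ≥ 14   (silicon)
  10x2 ≥ 4   (chromium)
  x1, x2, x3, x4 ≥ 0.
The optimal basis is {return scrap, pig iron}; pure iron, nickel briquettes drop out. There the carbon and chromium constraints are tight.
That vertex is x2 = 0.4, x4 = 1.5656.
Objective = 0.33·0.4 + 0.73·1.5656 = 1.2749.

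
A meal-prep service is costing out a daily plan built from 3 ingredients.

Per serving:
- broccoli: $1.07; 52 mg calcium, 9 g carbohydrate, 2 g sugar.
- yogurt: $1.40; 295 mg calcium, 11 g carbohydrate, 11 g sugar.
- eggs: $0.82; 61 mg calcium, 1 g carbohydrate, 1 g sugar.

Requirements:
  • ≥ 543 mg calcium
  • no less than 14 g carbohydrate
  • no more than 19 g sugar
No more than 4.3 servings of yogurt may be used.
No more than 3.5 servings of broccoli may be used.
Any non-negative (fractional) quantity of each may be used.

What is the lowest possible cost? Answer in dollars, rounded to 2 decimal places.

$3.10

Let x1 = servings of broccoli, x2 = servings of yogurt, x3 = servings of eggs.
Minimize 1.07x1 + 1.4x2 + 0.82x3 with:
  52x1 + 295x2 + 61x3 ≥ 543   (calcium)
  9x1 + 11x2 + 1x3 ≥ 14   (carbohydrate)
  2x1 + 11x2 + 1x3 ≤ 19   (sugar)
  x2 ≤ 4.3
  x1 ≤ 3.5
  x1, x2, x3 ≥ 0.
The optimal basis is {yogurt, eggs}; broccoli drops out. The calcium and sugar requirements are met with equality.
That vertex is x2 = 1.638, x3 = 0.9787.
Cost = 1.4·1.638 + 0.82·0.9787 = 3.0957.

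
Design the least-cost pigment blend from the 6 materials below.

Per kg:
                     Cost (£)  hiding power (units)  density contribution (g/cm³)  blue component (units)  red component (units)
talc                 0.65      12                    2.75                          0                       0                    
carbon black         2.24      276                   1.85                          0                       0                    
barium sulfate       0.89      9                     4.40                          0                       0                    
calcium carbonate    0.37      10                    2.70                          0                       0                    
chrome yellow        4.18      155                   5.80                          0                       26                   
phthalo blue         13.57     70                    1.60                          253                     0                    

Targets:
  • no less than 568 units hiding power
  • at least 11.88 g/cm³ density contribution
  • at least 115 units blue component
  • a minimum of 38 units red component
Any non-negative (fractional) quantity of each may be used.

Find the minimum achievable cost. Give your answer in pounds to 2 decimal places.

Let x1 = kg of talc, x2 = kg of carbon black, x3 = kg of barium sulfate, x4 = kg of calcium carbonate, x5 = kg of chrome yellow, x6 = kg of phthalo blue.
Minimize 0.65x1 + 2.24x2 + 0.89x3 + 0.37x4 + 4.18x5 + 13.57x6 s.t.:
  12x1 + 276x2 + 9x3 + 10x4 + 155x5 + 70x6 ≥ 568   (hiding power)
  2.75x1 + 1.85x2 + 4.4x3 + 2.7x4 + 5.8x5 + 1.6x6 ≥ 11.88   (density contribution)
  253x6 ≥ 115   (blue component)
  26x5 ≥ 38   (red component)
  x1, x2, x3, x4, x5, x6 ≥ 0.
The minimum-cost mix takes nothing from talc, barium sulfate — only carbon black, calcium carbonate, chrome yellow, phthalo blue. Binding constraints: hiding power, density contribution, blue component, red component.
That vertex is x2 = 1.114, x4 = 0.228, x5 = 1.462, x6 = 0.4545.
Total cost: 2.24·1.114 + 0.37·0.228 + 4.18·1.462 + 13.57·0.4545 = 14.8584.

£14.86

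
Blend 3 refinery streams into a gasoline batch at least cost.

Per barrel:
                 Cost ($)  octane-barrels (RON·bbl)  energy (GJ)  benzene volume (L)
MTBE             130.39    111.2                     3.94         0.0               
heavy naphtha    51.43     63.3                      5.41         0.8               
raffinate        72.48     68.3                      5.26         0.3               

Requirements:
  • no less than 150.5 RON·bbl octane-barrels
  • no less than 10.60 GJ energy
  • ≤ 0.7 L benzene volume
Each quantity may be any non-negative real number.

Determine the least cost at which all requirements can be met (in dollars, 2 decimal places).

$157.95

Treat it as an LP. Let x1 = barrels of MTBE, x2 = barrels of heavy naphtha, x3 = barrels of raffinate.
Minimise 130.39x1 + 51.43x2 + 72.48x3 with:
  111.2x1 + 63.3x2 + 68.3x3 ≥ 150.5   (octane-barrels)
  3.94x1 + 5.41x2 + 5.26x3 ≥ 10.6   (energy)
  0.8x2 + 0.3x3 ≤ 0.7   (benzene volume)
  x1, x2, x3 ≥ 0.
The optimal mix uses every input. Binding constraints: octane-barrels, energy, benzene volume.
Optimal quantities: MTBE = 0.24991 barrels, heavy naphtha = 0.30847 barrels, raffinate = 1.5108 barrels.
Objective = 130.39·0.24991 + 51.43·0.30847 + 72.48·1.5108 = 157.9532.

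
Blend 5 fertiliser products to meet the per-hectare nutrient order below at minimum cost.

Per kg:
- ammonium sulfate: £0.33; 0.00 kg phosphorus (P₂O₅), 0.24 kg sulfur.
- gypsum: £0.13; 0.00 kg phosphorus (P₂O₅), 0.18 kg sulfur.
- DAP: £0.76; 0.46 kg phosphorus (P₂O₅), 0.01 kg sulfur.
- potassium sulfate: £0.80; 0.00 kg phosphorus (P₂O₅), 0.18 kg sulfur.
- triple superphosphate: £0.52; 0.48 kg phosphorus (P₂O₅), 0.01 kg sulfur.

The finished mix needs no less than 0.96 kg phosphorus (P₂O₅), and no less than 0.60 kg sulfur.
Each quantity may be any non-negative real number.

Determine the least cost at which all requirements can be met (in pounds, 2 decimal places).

Let x1 = kg of ammonium sulfate, x2 = kg of gypsum, x3 = kg of DAP, x4 = kg of potassium sulfate, x5 = kg of triple superphosphate.
Minimize 0.33x1 + 0.13x2 + 0.76x3 + 0.8x4 + 0.52x5 subject to:
  0.46x3 + 0.48x5 ≥ 0.96   (phosphorus (P₂O₅))
  0.24x1 + 0.18x2 + 0.01x3 + 0.18x4 + 0.01x5 ≥ 0.6   (sulfur)
  x1, x2, x3, x4, x5 ≥ 0.
At the optimum only gypsum, triple superphosphate are positive (ammonium sulfate, DAP, potassium sulfate = 0). The phosphorus (P₂O₅) and sulfur requirements are met with equality.
So gypsum = 3.222 kg, triple superphosphate = 2 kg.
Hence cost = 0.13·3.222 + 0.52·2 = £1.4589.

£1.46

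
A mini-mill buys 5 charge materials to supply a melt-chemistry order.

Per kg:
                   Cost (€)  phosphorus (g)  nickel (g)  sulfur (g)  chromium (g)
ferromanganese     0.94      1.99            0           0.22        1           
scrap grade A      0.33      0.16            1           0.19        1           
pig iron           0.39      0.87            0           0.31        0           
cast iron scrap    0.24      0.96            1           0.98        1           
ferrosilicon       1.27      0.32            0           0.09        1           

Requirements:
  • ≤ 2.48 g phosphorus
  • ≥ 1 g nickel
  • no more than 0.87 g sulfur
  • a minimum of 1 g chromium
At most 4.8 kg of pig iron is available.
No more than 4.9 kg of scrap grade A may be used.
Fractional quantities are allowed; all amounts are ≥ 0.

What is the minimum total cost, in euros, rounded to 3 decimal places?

€0.253

Let x1 = kg of ferromanganese, x2 = kg of scrap grade A, x3 = kg of pig iron, x4 = kg of cast iron scrap, x5 = kg of ferrosilicon.
Minimise 0.94x1 + 0.33x2 + 0.39x3 + 0.24x4 + 1.27x5 subject to:
  1.99x1 + 0.16x2 + 0.87x3 + 0.96x4 + 0.32x5 ≤ 2.48   (phosphorus)
  1x2 + 1x4 ≥ 1   (nickel)
  0.22x1 + 0.19x2 + 0.31x3 + 0.98x4 + 0.09x5 ≤ 0.87   (sulfur)
  1x1 + 1x2 + 1x4 + 1x5 ≥ 1   (chromium)
  x3 ≤ 4.8
  x2 ≤ 4.9
  x1, x2, x3, x4, x5 ≥ 0.
The optimal basis is {scrap grade A, cast iron scrap}; ferromanganese, pig iron, ferrosilicon drop out. The nickel, sulfur, chromium requirements are met with equality.
That vertex is x2 = 0.1392, x4 = 0.8608.
Hence cost = 0.33·0.1392 + 0.24·0.8608 = €0.25253.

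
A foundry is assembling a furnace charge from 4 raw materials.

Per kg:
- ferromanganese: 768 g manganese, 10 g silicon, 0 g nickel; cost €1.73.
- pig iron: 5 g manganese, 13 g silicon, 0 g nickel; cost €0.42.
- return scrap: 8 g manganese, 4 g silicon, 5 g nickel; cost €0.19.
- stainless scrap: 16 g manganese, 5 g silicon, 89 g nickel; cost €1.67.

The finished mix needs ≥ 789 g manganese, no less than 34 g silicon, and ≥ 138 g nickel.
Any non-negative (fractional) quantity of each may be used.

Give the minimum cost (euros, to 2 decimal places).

Set it up as a linear program. Let x1 = kg of ferromanganese, x2 = kg of pig iron, x3 = kg of return scrap, x4 = kg of stainless scrap.
Minimise 1.73x1 + 0.42x2 + 0.19x3 + 1.67x4 subject to:
  768x1 + 5x2 + 8x3 + 16x4 ≥ 789   (manganese)
  10x1 + 13x2 + 4x3 + 5x4 ≥ 34   (silicon)
  5x3 + 89x4 ≥ 138   (nickel)
  x1, x2, x3, x4 ≥ 0.
The minimum-cost mix takes nothing from pig iron — only ferromanganese, return scrap, stainless scrap. The manganese, silicon, nickel requirements are met with equality.
That vertex is x1 = 0.9535, x3 = 4.494, x4 = 1.298.
Objective = 1.73·0.9535 + 0.19·4.494 + 1.67·1.298 = 4.6711.

€4.67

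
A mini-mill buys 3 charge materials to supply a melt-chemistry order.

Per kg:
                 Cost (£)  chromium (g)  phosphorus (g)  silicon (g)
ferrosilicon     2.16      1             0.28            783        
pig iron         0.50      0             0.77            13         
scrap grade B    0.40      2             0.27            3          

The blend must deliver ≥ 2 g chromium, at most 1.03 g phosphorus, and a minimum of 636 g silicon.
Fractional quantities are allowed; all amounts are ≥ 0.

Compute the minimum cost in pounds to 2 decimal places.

£1.99

Let x1 = kg of ferrosilicon, x2 = kg of pig iron, x3 = kg of scrap grade B.
min 2.16x1 + 0.5x2 + 0.4x3 with:
  1x1 + 2x3 ≥ 2   (chromium)
  0.28x1 + 0.77x2 + 0.27x3 ≤ 1.03   (phosphorus)
  783x1 + 13x2 + 3x3 ≥ 636   (silicon)
  x1, x2, x3 ≥ 0.
The optimal basis is {ferrosilicon, scrap grade B}; pig iron drops out. Binding constraints: chromium and silicon.
Optimal quantities: ferrosilicon = 0.81 kg, scrap grade B = 0.595 kg.
Objective = 2.16·0.81 + 0.4·0.595 = 1.9876.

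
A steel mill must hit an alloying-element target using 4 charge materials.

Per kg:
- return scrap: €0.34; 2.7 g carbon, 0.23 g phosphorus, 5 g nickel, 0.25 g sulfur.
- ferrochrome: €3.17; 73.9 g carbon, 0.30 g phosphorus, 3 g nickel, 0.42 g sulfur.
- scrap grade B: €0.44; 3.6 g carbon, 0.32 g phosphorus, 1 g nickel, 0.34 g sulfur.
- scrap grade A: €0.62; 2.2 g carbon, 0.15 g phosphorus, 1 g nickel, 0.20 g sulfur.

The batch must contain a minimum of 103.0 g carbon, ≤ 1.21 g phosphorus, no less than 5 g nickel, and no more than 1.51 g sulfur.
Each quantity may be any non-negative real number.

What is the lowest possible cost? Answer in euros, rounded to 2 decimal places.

€4.46

Let x1 = kg of return scrap, x2 = kg of ferrochrome, x3 = kg of scrap grade B, x4 = kg of scrap grade A.
Minimize 0.34x1 + 3.17x2 + 0.44x3 + 0.62x4 with:
  2.7x1 + 73.9x2 + 3.6x3 + 2.2x4 ≥ 103   (carbon)
  0.23x1 + 0.3x2 + 0.32x3 + 0.15x4 ≤ 1.21   (phosphorus)
  5x1 + 3x2 + 1x3 + 1x4 ≥ 5   (nickel)
  0.25x1 + 0.42x2 + 0.34x3 + 0.2x4 ≤ 1.51   (sulfur)
  x1, x2, x3, x4 ≥ 0.
At the optimum only return scrap, ferrochrome are positive (scrap grade B, scrap grade A = 0). There the carbon and nickel constraints are tight.
So return scrap = 0.1674 kg, ferrochrome = 1.388 kg.
Total cost: 0.34·0.1674 + 3.17·1.388 = 4.4569.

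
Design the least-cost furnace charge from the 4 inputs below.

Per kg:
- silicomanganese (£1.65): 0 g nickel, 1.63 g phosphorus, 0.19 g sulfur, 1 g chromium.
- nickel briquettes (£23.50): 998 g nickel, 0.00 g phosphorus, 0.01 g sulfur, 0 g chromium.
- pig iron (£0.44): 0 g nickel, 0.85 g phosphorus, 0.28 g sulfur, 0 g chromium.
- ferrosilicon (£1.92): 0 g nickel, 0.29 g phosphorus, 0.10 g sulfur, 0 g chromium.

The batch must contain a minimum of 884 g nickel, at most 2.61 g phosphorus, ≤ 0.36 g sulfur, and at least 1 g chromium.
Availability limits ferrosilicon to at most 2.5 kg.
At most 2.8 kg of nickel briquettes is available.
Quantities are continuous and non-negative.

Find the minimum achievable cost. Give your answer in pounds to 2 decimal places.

£22.47

Let x1 = kg of silicomanganese, x2 = kg of nickel briquettes, x3 = kg of pig iron, x4 = kg of ferrosilicon.
Minimise 1.65x1 + 23.5x2 + 0.44x3 + 1.92x4 s.t.:
  998x2 ≥ 884   (nickel)
  1.63x1 + 0.85x3 + 0.29x4 ≤ 2.61   (phosphorus)
  0.19x1 + 0.01x2 + 0.28x3 + 0.1x4 ≤ 0.36   (sulfur)
  1x1 ≥ 1   (chromium)
  x4 ≤ 2.5
  x2 ≤ 2.8
  x1, x2, x3, x4 ≥ 0.
The optimal basis is {silicomanganese, nickel briquettes}; pig iron, ferrosilicon drop out. Binding constraints: nickel and chromium.
So silicomanganese = 1 kg, nickel briquettes = 0.8858 kg.
Cost = 1.65·1 + 23.5·0.8858 = 22.4663.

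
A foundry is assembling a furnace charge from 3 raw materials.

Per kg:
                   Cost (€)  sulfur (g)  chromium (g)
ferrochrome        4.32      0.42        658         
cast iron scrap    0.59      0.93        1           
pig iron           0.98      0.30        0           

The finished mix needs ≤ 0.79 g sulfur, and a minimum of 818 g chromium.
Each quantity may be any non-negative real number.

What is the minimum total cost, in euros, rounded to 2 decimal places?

€5.37

Let x1 = kg of ferrochrome, x2 = kg of cast iron scrap, x3 = kg of pig iron.
min 4.32x1 + 0.59x2 + 0.98x3 subject to:
  0.42x1 + 0.93x2 + 0.3x3 ≤ 0.79   (sulfur)
  658x1 + 1x2 ≥ 818   (chromium)
  x1, x2, x3 ≥ 0.
The minimum-cost mix takes nothing from cast iron scrap, pig iron — only ferrochrome. The chromium requirement is met with equality.
Optimal quantities: ferrochrome = 1.243 kg.
Objective = 4.32·1.243 = 5.3698.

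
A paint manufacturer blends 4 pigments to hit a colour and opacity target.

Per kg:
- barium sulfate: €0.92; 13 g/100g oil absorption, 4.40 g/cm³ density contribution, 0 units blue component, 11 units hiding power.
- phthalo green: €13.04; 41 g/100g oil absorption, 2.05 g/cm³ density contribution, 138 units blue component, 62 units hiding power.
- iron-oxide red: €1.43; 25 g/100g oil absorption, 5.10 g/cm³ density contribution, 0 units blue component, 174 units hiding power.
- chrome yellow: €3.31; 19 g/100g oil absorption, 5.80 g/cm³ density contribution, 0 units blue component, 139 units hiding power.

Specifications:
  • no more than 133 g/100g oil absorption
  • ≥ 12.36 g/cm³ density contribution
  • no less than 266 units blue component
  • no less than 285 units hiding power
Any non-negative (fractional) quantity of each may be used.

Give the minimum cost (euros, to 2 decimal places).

€27.22

Let x1 = kg of barium sulfate, x2 = kg of phthalo green, x3 = kg of iron-oxide red, x4 = kg of chrome yellow.
Minimize 0.92x1 + 13.04x2 + 1.43x3 + 3.31x4 subject to:
  13x1 + 41x2 + 25x3 + 19x4 ≤ 133   (oil absorption)
  4.4x1 + 2.05x2 + 5.1x3 + 5.8x4 ≥ 12.36   (density contribution)
  138x2 ≥ 266   (blue component)
  11x1 + 62x2 + 174x3 + 139x4 ≥ 285   (hiding power)
  x1, x2, x3, x4 ≥ 0.
The cheapest feasible vertex uses only barium sulfate, phthalo green, iron-oxide red; chrome yellow is not used. There the density contribution, blue component, hiding power constraints are tight.
Solving gives x1 = 0.87255, x2 = 1.9275, x3 = 0.89595.
Objective = 0.92·0.87255 + 13.04·1.9275 + 1.43·0.89595 = 27.2186.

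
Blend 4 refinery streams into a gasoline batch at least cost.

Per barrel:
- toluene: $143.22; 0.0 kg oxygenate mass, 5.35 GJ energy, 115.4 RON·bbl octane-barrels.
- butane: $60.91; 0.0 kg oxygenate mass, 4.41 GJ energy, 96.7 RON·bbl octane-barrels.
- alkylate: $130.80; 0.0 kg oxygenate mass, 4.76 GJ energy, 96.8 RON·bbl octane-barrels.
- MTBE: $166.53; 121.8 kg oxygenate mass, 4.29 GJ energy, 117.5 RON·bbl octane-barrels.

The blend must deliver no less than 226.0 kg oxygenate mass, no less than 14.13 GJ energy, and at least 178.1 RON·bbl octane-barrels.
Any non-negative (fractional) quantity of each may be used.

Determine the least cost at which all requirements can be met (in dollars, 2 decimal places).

$394.21

Let x1 = barrels of toluene, x2 = barrels of butane, x3 = barrels of alkylate, x4 = barrels of MTBE.
Minimise 143.22x1 + 60.91x2 + 130.8x3 + 166.53x4 with:
  121.8x4 ≥ 226   (oxygenate mass)
  5.35x1 + 4.41x2 + 4.76x3 + 4.29x4 ≥ 14.13   (energy)
  115.4x1 + 96.7x2 + 96.8x3 + 117.5x4 ≥ 178.1   (octane-barrels)
  x1, x2, x3, x4 ≥ 0.
The optimal basis is {butane, MTBE}; toluene, alkylate drop out. The oxygenate mass and energy requirements are met with equality.
That vertex is x2 = 1.39907, x4 = 1.8555.
Total cost: 60.91·1.39907 + 166.53·1.8555 = 394.2138.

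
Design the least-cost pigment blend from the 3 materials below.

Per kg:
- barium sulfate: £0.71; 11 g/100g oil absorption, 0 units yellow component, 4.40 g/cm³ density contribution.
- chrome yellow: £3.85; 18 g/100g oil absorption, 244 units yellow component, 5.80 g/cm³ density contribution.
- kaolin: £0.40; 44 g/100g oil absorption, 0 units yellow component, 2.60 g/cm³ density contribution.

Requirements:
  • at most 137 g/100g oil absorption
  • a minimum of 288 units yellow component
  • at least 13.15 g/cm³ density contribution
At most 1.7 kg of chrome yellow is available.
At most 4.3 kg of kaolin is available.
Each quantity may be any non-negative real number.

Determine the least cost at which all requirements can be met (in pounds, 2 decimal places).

£5.51

Let x1 = kg of barium sulfate, x2 = kg of chrome yellow, x3 = kg of kaolin.
min 0.71x1 + 3.85x2 + 0.4x3 s.t.:
  11x1 + 18x2 + 44x3 ≤ 137   (oil absorption)
  244x2 ≥ 288   (yellow component)
  4.4x1 + 5.8x2 + 2.6x3 ≥ 13.15   (density contribution)
  x2 ≤ 1.7
  x3 ≤ 4.3
  x1, x2, x3 ≥ 0.
The optimal basis is {chrome yellow, kaolin}; barium sulfate drops out. Binding constraints: yellow component and density contribution.
Optimal quantities: chrome yellow = 1.18 kg, kaolin = 2.425 kg.
Total cost: 3.85·1.18 + 0.4·2.425 = 5.5130.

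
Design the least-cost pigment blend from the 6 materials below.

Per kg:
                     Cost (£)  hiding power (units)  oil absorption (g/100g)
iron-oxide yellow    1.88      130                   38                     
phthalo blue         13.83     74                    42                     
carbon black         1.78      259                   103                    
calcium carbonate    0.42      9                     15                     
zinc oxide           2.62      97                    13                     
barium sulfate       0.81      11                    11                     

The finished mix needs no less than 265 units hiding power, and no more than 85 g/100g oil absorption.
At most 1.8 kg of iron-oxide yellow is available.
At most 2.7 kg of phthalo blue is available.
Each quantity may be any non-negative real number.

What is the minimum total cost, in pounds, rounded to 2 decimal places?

£3.29

Let x1 = kg of iron-oxide yellow, x2 = kg of phthalo blue, x3 = kg of carbon black, x4 = kg of calcium carbonate, x5 = kg of zinc oxide, x6 = kg of barium sulfate.
Minimise 1.88x1 + 13.83x2 + 1.78x3 + 0.42x4 + 2.62x5 + 0.81x6 subject to:
  130x1 + 74x2 + 259x3 + 9x4 + 97x5 + 11x6 ≥ 265   (hiding power)
  38x1 + 42x2 + 103x3 + 15x4 + 13x5 + 11x6 ≤ 85   (oil absorption)
  x1 ≤ 1.8
  x2 ≤ 2.7
  x1, x2, x3, x4, x5, x6 ≥ 0.
The optimal basis is {iron-oxide yellow, carbon black}; phthalo blue, calcium carbonate, zinc oxide, barium sulfate drop out. The hiding power and oil absorption requirements are met with equality.
So iron-oxide yellow = 1.488 kg, carbon black = 0.2762 kg.
Hence cost = 1.88·1.488 + 1.78·0.2762 = £3.2891.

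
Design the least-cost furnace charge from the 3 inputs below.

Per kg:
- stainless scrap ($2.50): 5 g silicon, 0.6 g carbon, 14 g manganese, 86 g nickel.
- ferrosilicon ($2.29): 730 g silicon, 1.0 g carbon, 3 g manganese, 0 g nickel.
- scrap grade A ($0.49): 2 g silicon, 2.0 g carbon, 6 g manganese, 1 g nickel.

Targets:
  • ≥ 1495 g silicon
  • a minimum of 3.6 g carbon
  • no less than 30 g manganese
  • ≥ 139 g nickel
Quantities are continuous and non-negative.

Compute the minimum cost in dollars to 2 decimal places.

Let x1 = kg of stainless scrap, x2 = kg of ferrosilicon, x3 = kg of scrap grade A.
Minimize 2.5x1 + 2.29x2 + 0.49x3 with:
  5x1 + 730x2 + 2x3 ≥ 1495   (silicon)
  0.6x1 + 1x2 + 2x3 ≥ 3.6   (carbon)
  14x1 + 3x2 + 6x3 ≥ 30   (manganese)
  86x1 + 1x3 ≥ 139   (nickel)
  x1, x2, x3 ≥ 0.
The optimal mix uses every input. The silicon, carbon, nickel requirements are met with equality.
That vertex is x1 = 1.613, x2 = 2.036, x3 = 0.2981.
Objective = 2.5·1.613 + 2.29·2.036 + 0.49·0.2981 = 8.8410.

$8.84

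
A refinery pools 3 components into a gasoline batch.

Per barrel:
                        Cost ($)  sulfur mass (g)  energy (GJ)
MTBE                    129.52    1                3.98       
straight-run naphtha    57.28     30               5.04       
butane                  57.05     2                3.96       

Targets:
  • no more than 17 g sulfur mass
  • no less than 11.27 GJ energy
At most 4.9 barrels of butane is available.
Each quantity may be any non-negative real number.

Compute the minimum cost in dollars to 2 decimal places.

This is a linear program. Let x1 = barrels of MTBE, x2 = barrels of straight-run naphtha, x3 = barrels of butane.
Minimize 129.52x1 + 57.28x2 + 57.05x3 subject to:
  1x1 + 30x2 + 2x3 ≤ 17   (sulfur mass)
  3.98x1 + 5.04x2 + 3.96x3 ≥ 11.27   (energy)
  x3 ≤ 4.9
  x1, x2, x3 ≥ 0.
At the optimum only straight-run naphtha, butane are positive (MTBE = 0). Binding constraints: sulfur mass and energy.
So straight-run naphtha = 0.41188 barrels, butane = 2.3217 barrels.
Hence cost = 57.28·0.41188 + 57.05·2.3217 = $156.0455.

$156.05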